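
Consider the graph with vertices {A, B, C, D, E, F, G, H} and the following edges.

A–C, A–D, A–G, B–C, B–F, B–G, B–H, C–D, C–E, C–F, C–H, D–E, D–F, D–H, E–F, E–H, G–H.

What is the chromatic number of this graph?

4

C, D, E, H are mutually adjacent (a clique of size 4), so at least 4 colors are needed.
4 colors suffice: color red → {C, G}; color blue → {A, F, H}; color green → {B, D}; color yellow → {E}. Every edge joins two different colors.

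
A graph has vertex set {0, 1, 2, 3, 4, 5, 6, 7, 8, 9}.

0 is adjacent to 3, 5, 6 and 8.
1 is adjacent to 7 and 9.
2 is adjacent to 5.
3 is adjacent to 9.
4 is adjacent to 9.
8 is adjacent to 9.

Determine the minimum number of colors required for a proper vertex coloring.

8 and 9 are adjacent, so at least 2 colors are needed.
2 colors suffice: color red → {0, 2, 7, 9}; color blue → {1, 3, 4, 5, 6, 8}. Each edge has distinct colors on its endpoints.

2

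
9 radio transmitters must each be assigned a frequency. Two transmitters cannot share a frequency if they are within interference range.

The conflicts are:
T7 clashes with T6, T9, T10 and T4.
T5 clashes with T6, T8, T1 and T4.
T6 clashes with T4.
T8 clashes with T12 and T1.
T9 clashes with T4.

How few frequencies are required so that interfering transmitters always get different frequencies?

3

T5, T8, T1 all conflict with each other, so at least 3 frequencies are needed.
Using 3 frequencies: T7=1, T5=1, T6=3, T8=2, T12=1, T1=3, T9=3, T10=2, T4=2. No two conflicting transmitters share a frequency.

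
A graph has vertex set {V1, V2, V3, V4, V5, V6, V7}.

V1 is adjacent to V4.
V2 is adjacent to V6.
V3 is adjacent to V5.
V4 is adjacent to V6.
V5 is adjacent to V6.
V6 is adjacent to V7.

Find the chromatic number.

V6 and V7 are adjacent, so at least 2 colors are needed.
2 colors suffice: V1=red, V2=blue, V3=red, V4=blue, V5=blue, V6=red, V7=blue. Each edge has distinct colors on its endpoints.

2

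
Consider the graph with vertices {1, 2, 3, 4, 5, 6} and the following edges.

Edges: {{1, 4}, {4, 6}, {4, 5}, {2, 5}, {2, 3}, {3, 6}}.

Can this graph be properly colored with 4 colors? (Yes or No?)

Yes

The chromatic number is 3. The cycle 6-4-5-2-3-6 has odd length 5, so it cannot be 2-colored; at least 3 colors are needed.
3 colors suffice: color red → {3, 4}; color blue → {1, 5, 6}; color green → {2}.
Since 4 ≥ 3, a proper 4-coloring certainly exists.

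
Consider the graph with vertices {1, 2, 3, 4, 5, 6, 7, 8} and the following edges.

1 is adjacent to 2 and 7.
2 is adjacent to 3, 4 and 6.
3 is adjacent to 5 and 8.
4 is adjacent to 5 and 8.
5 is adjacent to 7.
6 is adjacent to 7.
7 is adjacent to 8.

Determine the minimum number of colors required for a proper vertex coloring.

The cycle 4-2-6-7-8-4 has odd length 5, so it cannot be 2-colored; at least 3 colors are needed.
3 colors suffice: 1=b, 2=a, 3=c, 4=c, 5=b, 6=b, 7=a, 8=b. Each edge has distinct colors on its endpoints.

3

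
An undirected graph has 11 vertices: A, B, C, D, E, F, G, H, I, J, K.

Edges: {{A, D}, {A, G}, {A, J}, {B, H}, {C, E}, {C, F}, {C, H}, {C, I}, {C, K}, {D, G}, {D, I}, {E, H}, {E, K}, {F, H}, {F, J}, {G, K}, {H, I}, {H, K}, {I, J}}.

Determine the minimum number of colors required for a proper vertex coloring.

4

C, E, H, K form a clique, so at least 4 colors are needed.
One proper 4-coloring: A=3, B=2, C=2, D=2, E=4, F=3, G=1, H=1, I=3, J=1, K=3. No two adjacent vertices share a color.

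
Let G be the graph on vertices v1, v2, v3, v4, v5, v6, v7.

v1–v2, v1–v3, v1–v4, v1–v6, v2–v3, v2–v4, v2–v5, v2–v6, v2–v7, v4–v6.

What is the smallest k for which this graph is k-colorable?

4

v1, v2, v4, v6 are mutually adjacent (a clique of size 4), so at least 4 colors are needed.
4 colors suffice: v1=2, v2=1, v3=3, v4=4, v5=2, v6=3, v7=2. Each edge has distinct colors on its endpoints.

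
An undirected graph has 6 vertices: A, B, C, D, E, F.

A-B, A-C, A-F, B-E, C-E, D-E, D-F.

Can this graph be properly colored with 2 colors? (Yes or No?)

No

The cycle A-C-E-D-F-A has odd length 5, so it cannot be 2-colored; at least 3 colors are needed.
So 2 colors are not enough.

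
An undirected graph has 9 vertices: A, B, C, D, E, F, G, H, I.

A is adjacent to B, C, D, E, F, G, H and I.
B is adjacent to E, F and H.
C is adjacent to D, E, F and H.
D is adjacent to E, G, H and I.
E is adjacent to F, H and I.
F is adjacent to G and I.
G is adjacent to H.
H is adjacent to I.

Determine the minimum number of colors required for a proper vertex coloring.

5

A, D, E, H, I are pairwise adjacent (a clique of size 5), so at least 5 colors are needed.
5 colors suffice: color red → {A}; color blue → {F, H}; color green → {E, G}; color yellow → {B, D}; color purple → {C, I}. Every edge joins two different colors.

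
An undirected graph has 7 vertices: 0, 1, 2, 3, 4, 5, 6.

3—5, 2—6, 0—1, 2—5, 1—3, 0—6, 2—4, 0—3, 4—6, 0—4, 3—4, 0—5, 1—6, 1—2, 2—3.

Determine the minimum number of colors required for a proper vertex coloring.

0, 3, 5 form a triangle, so at least 3 colors are needed.
3 colors suffice: color a → {0, 2}; color b → {3, 6}; color c → {1, 4, 5}. Each edge has distinct colors on its endpoints.

3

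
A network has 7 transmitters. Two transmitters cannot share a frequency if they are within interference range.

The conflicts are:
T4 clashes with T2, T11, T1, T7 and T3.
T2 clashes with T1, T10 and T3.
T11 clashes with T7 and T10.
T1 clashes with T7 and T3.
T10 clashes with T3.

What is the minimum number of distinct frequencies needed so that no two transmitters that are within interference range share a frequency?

4

T4, T2, T1, T3 all conflict with each other, so at least 4 frequencies are needed.
4 frequencies suffice: T4=1, T2=4, T11=2, T1=3, T7=4, T10=1, T3=2. Every pair that conflicts lands in different frequencies.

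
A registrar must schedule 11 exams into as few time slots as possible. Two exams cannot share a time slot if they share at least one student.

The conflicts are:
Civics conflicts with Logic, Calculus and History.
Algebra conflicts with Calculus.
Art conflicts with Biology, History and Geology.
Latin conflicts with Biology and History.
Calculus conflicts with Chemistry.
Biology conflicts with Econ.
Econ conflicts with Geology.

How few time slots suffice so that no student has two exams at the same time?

2

Civics and Calculus conflict, so at least 2 time slots are needed.
Using 2 time slots: Civics=1, Algebra=1, Art=1, Latin=1, Logic=2, Calculus=2, Biology=2, History=2, Econ=1, Chemistry=1, Geology=2. Each listed conflict is separated.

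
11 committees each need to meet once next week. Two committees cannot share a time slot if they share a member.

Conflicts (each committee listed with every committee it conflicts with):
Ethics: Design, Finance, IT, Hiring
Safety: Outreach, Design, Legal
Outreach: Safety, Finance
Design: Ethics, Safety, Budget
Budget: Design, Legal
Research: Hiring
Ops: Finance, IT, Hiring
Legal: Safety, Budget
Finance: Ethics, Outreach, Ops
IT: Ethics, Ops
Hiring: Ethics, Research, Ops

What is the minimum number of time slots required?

The cycle Finance-Outreach-Safety-Design-Ethics-Finance has odd length 5, so it cannot be 2-colored; at least 3 time slots are needed.
3 time slots suffice: time slot 1 → {Ethics, Safety, Budget, Research, Ops}; time slot 2 → {Design, Legal, Finance, IT, Hiring}; time slot 3 → {Outreach}. Each listed conflict is separated.

3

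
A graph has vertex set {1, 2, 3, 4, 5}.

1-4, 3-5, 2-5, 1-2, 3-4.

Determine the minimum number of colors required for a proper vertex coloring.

The cycle 5-3-4-1-2-5 has odd length 5, so it cannot be 2-colored; at least 3 colors are needed.
A valid assignment using 3 colors: 1=green, 2=blue, 3=blue, 4=red, 5=red. No two adjacent vertices share a color.

3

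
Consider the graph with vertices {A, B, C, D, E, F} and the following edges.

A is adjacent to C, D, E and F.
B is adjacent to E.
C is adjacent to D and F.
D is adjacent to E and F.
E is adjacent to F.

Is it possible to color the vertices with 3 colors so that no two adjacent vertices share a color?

A, C, D, F form a clique, so at least 4 colors are needed.
So 3 colors are not enough.

No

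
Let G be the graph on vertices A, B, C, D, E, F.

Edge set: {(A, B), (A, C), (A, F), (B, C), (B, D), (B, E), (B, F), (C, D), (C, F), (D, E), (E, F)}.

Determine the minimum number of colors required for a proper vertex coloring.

4

A, B, C, F are mutually adjacent (a clique of size 4), so at least 4 colors are needed.
One proper 4-coloring: A=4, B=1, C=2, D=3, E=2, F=3. Each edge has distinct colors on its endpoints.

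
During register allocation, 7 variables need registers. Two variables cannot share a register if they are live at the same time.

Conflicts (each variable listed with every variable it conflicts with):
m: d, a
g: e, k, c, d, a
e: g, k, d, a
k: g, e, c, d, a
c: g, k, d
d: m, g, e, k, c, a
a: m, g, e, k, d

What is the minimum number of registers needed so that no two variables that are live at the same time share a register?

g, e, k, d, a are mutually in conflict, so at least 5 registers are needed.
Using 5 registers: m=2, g=2, e=5, k=3, c=4, d=1, a=4. No two conflicting variables share a register.

5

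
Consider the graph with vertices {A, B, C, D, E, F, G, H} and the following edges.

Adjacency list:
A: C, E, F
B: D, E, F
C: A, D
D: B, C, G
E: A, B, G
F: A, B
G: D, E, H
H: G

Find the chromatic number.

3

The cycle B-F-A-C-D-B has odd length 5, so it cannot be 2-colored; at least 3 colors are needed.
A valid assignment using 3 colors: A=red, B=red, C=green, D=blue, E=blue, F=blue, G=red, H=blue. No two adjacent vertices share a color.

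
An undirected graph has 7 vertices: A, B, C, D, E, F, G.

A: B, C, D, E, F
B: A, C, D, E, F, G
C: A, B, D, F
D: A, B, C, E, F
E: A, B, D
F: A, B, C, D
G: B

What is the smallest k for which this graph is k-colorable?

A, B, C, D, F are mutually adjacent (a clique of size 5), so at least 5 colors are needed.
A valid assignment using 5 colors: A=blue, B=red, C=purple, D=green, E=yellow, F=yellow, G=blue. No two adjacent vertices share a color.

5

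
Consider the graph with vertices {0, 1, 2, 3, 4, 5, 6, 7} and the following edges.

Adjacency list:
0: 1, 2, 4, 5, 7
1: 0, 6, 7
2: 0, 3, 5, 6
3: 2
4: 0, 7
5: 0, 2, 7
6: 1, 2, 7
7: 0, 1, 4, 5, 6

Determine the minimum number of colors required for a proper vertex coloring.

0, 4, 7 form a triangle, so at least 3 colors are needed.
3 colors suffice: color a → {0, 3, 6}; color b → {2, 7}; color c → {1, 4, 5}. Each edge has distinct colors on its endpoints.

3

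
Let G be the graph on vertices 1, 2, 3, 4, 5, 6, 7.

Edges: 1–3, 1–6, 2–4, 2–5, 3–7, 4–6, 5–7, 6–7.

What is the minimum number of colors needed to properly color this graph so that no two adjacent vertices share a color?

3

The cycle 5-7-6-4-2-5 has odd length 5, so it cannot be 2-colored; at least 3 colors are needed.
A valid assignment using 3 colors: 1=blue, 2=green, 3=red, 4=blue, 5=red, 6=red, 7=blue. Each edge has distinct colors on its endpoints.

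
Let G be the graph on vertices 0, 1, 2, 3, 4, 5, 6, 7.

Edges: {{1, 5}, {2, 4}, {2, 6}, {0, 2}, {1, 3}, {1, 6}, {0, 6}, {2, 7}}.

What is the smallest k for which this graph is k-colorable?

0, 2, 6 are pairwise adjacent, so at least 3 colors are needed.
3 colors suffice: color a → {1, 2}; color b → {3, 4, 5, 6, 7}; color c → {0}. No two adjacent vertices share a color.

3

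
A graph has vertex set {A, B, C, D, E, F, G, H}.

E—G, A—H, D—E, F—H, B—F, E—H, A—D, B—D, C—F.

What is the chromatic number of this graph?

3

The cycle E-H-F-B-D-E has odd length 5, so it cannot be 2-colored; at least 3 colors are needed.
3 colors suffice: color 1 → {D, F, G}; color 2 → {B, C, H}; color 3 → {A, E}. Every edge joins two different colors.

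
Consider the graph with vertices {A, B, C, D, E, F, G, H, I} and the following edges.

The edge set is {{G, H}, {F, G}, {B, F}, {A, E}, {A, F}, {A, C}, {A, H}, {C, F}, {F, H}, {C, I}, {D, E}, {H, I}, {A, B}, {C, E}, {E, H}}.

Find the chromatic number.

3

A, F, H are mutually adjacent, so at least 3 colors are needed.
A valid assignment using 3 colors: A=2, B=1, C=1, D=1, E=3, F=3, G=2, H=1, I=2. Every edge joins two different colors.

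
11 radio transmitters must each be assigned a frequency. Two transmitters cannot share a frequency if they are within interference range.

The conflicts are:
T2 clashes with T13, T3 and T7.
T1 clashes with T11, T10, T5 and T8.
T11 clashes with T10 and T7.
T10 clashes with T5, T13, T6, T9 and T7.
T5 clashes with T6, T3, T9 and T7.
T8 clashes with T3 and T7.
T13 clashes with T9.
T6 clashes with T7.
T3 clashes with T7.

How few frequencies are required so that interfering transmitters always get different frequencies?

4

T10, T5, T6, T7 all conflict with each other, so at least 4 frequencies are needed.
4 frequencies suffice: frequency 1 → {T10, T3}; frequency 2 → {T1, T9, T7}; frequency 3 → {T2, T11, T5, T8}; frequency 4 → {T13, T6}. Each listed conflict is separated.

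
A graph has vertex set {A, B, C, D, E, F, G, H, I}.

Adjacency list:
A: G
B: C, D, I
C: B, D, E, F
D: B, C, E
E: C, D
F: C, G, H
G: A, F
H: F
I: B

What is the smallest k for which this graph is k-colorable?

3

C, D, E are pairwise adjacent, so at least 3 colors are needed.
A valid assignment using 3 colors: A=2, B=3, C=1, D=2, E=3, F=2, G=1, H=1, I=1. Each edge has distinct colors on its endpoints.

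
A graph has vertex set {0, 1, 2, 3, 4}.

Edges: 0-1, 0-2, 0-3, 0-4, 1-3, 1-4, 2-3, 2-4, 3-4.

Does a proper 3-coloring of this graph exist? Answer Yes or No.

0, 2, 3, 4 are mutually adjacent (a clique of size 4), so at least 4 colors are needed.
So 3 colors are not enough.

No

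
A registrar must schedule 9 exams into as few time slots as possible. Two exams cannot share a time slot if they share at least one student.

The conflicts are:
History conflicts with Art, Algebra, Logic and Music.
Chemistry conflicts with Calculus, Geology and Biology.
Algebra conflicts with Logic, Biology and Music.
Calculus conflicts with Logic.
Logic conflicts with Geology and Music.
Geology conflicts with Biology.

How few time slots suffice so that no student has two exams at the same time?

4

History, Algebra, Logic, Music are mutually in conflict, so at least 4 time slots are needed.
4 time slots suffice: History=2, Art=1, Chemistry=1, Algebra=3, Calculus=2, Logic=1, Geology=2, Biology=4, Music=4. Each listed conflict is separated.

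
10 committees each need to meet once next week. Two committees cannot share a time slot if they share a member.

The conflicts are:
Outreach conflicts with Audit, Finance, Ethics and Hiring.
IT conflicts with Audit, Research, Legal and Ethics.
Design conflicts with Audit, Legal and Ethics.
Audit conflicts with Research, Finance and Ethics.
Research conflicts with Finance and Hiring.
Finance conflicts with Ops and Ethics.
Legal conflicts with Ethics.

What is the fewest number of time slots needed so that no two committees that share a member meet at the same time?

4

Outreach, Audit, Finance, Ethics are mutually in conflict, so at least 4 time slots are needed.
A valid assignment using 4 time slots: Outreach=4, IT=3, Design=3, Audit=1, Research=2, Finance=3, Legal=1, Ops=1, Ethics=2, Hiring=1. Each listed conflict is separated.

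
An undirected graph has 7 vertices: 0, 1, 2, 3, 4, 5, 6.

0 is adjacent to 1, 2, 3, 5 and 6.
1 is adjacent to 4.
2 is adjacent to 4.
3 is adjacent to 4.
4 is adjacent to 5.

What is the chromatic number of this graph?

2

0 and 1 are adjacent, so at least 2 colors are needed.
2 colors suffice: 0=a, 1=b, 2=b, 3=b, 4=a, 5=b, 6=b. Each edge has distinct colors on its endpoints.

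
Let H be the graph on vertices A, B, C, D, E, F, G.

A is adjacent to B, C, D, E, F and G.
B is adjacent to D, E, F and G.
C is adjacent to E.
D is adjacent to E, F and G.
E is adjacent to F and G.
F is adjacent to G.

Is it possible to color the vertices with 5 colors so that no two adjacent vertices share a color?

A, B, D, E, F, G are pairwise adjacent (a clique of size 6), so at least 6 colors are needed.
So 5 colors are not enough.

No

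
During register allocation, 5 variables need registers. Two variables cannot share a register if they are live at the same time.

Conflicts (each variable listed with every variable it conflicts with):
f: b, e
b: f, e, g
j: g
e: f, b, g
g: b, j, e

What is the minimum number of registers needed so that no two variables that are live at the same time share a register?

f, b, e all conflict with each other, so at least 3 registers are needed.
Using 3 registers: f=3, b=2, j=1, e=1, g=3. Each listed conflict is separated.

3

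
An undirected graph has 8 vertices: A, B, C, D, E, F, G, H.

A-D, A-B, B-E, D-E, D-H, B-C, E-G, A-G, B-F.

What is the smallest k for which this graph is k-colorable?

2

D and H are adjacent, so at least 2 colors are needed.
2 colors suffice: color 1 → {B, D, G}; color 2 → {A, C, E, F, H}. Every edge joins two different colors.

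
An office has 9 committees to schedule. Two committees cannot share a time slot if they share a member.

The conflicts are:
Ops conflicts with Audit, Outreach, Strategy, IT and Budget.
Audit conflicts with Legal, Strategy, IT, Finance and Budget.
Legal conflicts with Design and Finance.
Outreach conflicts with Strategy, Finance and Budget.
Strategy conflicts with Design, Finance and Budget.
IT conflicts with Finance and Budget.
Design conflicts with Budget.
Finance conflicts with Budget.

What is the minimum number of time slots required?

Ops, Outreach, Strategy, Budget are mutually in conflict, so at least 4 time slots are needed.
A valid assignment using 4 time slots: Ops=2, Audit=4, Legal=1, Outreach=4, Strategy=3, IT=3, Design=2, Finance=2, Budget=1. Every pair that conflicts lands in different time slots.

4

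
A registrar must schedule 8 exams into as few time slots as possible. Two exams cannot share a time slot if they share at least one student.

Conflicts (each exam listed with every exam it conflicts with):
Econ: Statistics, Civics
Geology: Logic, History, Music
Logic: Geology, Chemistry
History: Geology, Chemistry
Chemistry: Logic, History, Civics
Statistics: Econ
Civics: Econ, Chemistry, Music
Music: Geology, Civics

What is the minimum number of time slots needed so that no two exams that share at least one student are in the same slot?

3

The cycle Civics-Chemistry-Logic-Geology-Music-Civics has odd length 5, so it cannot be 2-colored; at least 3 time slots are needed.
Using 3 time slots: Econ=1, Geology=1, Logic=2, History=2, Chemistry=1, Statistics=2, Civics=2, Music=3. Each listed conflict is separated.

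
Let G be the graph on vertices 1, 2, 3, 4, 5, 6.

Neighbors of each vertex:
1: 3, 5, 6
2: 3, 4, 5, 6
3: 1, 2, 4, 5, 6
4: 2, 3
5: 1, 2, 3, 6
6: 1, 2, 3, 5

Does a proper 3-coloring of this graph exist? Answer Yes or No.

2, 3, 5, 6 are pairwise adjacent (a clique of size 4), so at least 4 colors are needed.
So 3 colors are not enough.

No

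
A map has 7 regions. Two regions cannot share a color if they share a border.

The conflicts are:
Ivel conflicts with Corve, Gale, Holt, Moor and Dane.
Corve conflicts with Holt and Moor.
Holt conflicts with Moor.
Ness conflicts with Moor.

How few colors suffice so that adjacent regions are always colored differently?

Ivel, Corve, Holt, Moor pairwise conflict, so at least 4 colors are needed.
A valid assignment using 4 colors: Ivel=1, Corve=3, Gale=2, Holt=4, Ness=1, Moor=2, Dane=2. Every pair that conflicts lands in different colors.

4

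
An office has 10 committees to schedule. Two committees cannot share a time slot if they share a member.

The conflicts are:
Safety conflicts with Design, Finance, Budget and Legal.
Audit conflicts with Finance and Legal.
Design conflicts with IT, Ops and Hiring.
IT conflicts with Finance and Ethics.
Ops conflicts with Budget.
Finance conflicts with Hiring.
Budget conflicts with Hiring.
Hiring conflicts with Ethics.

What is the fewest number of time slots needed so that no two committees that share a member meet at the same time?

Ops and Budget conflict, so at least 2 time slots are needed.
2 time slots suffice: time slot 1 → {Safety, Audit, IT, Ops, Hiring}; time slot 2 → {Design, Finance, Budget, Legal, Ethics}. No two conflicting committees share a time slot.

2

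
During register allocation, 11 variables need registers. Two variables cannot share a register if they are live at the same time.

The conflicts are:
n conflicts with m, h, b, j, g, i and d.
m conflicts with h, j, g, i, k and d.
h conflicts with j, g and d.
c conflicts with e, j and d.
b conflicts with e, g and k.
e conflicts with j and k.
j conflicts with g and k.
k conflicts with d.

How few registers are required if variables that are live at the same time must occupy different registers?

5

n, m, h, j, g pairwise conflict, so at least 5 registers are needed.
5 registers suffice: register 1 → {b, j, i, d}; register 2 → {n, c, k}; register 3 → {m, e}; register 4 → {g}; register 5 → {h}. Each listed conflict is separated.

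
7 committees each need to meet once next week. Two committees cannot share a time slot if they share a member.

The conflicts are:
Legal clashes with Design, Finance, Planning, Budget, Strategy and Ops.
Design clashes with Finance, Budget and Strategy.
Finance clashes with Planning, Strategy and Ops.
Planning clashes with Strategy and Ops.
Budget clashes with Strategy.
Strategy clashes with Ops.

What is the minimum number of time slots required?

5

Legal, Finance, Planning, Strategy, Ops all conflict with each other, so at least 5 time slots are needed.
5 time slots suffice: Legal=2, Design=4, Finance=3, Planning=4, Budget=3, Strategy=1, Ops=5. Each listed conflict is separated.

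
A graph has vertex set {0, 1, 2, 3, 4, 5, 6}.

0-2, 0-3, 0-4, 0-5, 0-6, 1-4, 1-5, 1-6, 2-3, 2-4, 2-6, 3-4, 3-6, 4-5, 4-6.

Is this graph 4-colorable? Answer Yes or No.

No

0, 2, 3, 4, 6 are pairwise adjacent (a clique of size 5), so at least 5 colors are needed.
So 4 colors are not enough.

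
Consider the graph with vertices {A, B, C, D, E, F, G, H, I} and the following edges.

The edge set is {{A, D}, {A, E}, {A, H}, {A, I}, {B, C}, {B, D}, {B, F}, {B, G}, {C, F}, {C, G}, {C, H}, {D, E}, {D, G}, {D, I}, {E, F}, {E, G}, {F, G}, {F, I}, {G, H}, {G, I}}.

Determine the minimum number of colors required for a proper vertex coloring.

4

B, C, F, G are pairwise adjacent (a clique of size 4), so at least 4 colors are needed.
4 colors suffice: color red → {A, G}; color blue → {D, F, H}; color green → {C, E, I}; color yellow → {B}. No two adjacent vertices share a color.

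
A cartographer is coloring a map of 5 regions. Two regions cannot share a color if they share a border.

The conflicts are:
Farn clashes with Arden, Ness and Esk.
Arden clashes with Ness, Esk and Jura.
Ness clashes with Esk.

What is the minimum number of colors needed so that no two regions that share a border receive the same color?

4

Farn, Arden, Ness, Esk all conflict with each other, so at least 4 colors are needed.
4 colors suffice: Farn=3, Arden=1, Ness=2, Esk=4, Jura=2. Each listed conflict is separated.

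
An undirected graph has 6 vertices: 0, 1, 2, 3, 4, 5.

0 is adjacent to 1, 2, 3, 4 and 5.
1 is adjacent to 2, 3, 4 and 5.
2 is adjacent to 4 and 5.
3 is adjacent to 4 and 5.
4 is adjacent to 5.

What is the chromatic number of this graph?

5

0, 1, 3, 4, 5 form a clique, so at least 5 colors are needed.
5 colors suffice: 0=a, 1=c, 2=e, 3=e, 4=d, 5=b. Each edge has distinct colors on its endpoints.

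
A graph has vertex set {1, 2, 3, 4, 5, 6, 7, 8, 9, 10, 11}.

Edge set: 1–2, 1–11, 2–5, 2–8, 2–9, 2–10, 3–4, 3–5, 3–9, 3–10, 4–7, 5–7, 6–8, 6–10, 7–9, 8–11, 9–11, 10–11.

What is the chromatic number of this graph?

2

2 and 5 are adjacent, so at least 2 colors are needed.
2 colors suffice: color a → {2, 3, 6, 7, 11}; color b → {1, 4, 5, 8, 9, 10}. No two adjacent vertices share a color.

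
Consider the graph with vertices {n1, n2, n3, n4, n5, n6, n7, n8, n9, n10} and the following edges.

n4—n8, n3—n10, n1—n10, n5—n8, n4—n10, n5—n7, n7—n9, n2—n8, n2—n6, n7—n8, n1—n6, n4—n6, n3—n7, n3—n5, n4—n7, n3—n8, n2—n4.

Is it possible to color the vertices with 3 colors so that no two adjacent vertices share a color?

n3, n5, n7, n8 are mutually adjacent (a clique of size 4), so at least 4 colors are needed.
So 3 colors are not enough.

No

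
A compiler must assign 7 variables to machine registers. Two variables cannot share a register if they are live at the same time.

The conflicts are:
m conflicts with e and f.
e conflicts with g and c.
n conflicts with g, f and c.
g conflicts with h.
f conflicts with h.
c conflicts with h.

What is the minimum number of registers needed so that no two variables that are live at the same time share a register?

3

The cycle g-e-m-f-n-g has odd length 5, so it cannot be 2-colored; at least 3 registers are needed.
A valid assignment using 3 registers: m=3, e=2, n=2, g=1, f=1, c=1, h=2. No two conflicting variables share a register.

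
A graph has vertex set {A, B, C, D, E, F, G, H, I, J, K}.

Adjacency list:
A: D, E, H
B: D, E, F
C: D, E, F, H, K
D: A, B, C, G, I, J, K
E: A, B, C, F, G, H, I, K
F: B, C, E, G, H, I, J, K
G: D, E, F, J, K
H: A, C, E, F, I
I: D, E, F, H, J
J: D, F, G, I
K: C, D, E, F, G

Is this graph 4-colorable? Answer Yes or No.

The chromatic number is 4. C, E, F, K form a clique, so at least 4 colors are needed.
4 colors suffice: A=4, B=3, C=4, D=1, E=2, F=1, G=4, H=3, I=4, J=2, K=3.
That is already a proper 4-coloring.

Yes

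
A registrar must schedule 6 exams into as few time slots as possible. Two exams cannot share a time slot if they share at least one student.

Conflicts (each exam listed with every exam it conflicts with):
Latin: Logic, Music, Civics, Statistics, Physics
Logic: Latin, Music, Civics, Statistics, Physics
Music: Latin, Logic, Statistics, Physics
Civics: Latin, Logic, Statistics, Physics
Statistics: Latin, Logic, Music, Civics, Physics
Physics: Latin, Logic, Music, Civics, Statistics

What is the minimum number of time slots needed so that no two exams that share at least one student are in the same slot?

Latin, Logic, Music, Statistics, Physics all conflict with each other, so at least 5 time slots are needed.
5 time slots suffice: time slot 1 → {Statistics}; time slot 2 → {Latin}; time slot 3 → {Physics}; time slot 4 → {Logic}; time slot 5 → {Music, Civics}. Every pair that conflicts lands in different time slots.

5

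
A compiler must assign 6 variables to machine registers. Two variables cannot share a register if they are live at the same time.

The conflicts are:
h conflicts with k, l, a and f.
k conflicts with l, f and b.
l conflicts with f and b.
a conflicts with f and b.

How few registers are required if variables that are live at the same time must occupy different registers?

h, k, l, f are mutually in conflict, so at least 4 registers are needed.
4 registers suffice: register 1 → {k, a}; register 2 → {f, b}; register 3 → {h}; register 4 → {l}. No two conflicting variables share a register.

4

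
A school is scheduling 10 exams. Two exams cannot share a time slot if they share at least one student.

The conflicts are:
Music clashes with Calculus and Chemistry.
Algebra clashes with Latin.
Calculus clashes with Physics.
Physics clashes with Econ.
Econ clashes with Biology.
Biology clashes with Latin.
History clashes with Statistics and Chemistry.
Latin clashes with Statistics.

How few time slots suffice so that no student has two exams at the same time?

3

The cycle Calculus-Physics-Econ-Biology-Latin-Statistics-History-Chemistry-Music-Calculus has odd length 9, so it cannot be 2-colored; at least 3 time slots are needed.
3 time slots suffice: time slot 1 → {Calculus, Econ, Latin, Chemistry}; time slot 2 → {Music, Algebra, Physics, Biology, Statistics}; time slot 3 → {History}. No two conflicting exams share a time slot.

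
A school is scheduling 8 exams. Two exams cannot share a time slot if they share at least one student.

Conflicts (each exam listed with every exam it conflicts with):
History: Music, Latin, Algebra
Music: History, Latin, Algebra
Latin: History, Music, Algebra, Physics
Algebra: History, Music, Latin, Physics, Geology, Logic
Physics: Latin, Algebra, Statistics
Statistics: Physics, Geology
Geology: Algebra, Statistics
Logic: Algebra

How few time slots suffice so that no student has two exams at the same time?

4

History, Music, Latin, Algebra are mutually in conflict, so at least 4 time slots are needed.
4 time slots suffice: History=4, Music=3, Latin=2, Algebra=1, Physics=3, Statistics=1, Geology=2, Logic=2. Every pair that conflicts lands in different time slots.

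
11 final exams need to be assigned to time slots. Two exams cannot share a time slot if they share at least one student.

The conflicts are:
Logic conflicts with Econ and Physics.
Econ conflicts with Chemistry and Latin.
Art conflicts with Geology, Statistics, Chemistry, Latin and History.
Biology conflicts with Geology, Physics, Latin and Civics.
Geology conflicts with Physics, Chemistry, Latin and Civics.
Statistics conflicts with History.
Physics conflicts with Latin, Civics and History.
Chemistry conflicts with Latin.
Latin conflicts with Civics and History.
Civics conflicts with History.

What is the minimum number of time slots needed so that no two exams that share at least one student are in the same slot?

Biology, Geology, Physics, Latin, Civics all conflict with each other, so at least 5 time slots are needed.
5 time slots suffice: time slot 1 → {Logic, Statistics, Latin}; time slot 2 → {Econ, Art, Physics}; time slot 3 → {Geology, History}; time slot 4 → {Chemistry, Civics}; time slot 5 → {Biology}. Each listed conflict is separated.

5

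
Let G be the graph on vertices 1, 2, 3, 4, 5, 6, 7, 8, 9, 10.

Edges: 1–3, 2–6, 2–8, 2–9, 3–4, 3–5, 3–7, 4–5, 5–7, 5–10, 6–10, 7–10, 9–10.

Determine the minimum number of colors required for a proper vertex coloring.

3

5, 7, 10 are pairwise adjacent, so at least 3 colors are needed.
3 colors suffice: color a → {2, 3, 10}; color b → {1, 5, 6, 8, 9}; color c → {4, 7}. Every edge joins two different colors.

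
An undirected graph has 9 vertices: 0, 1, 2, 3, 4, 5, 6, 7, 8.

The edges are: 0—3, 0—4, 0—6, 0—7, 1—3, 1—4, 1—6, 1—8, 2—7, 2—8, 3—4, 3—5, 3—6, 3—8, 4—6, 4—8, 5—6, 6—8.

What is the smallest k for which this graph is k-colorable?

5

1, 3, 4, 6, 8 form a clique, so at least 5 colors are needed.
5 colors suffice: color a → {3, 7}; color b → {2, 6}; color c → {4, 5}; color d → {0, 8}; color e → {1}. No two adjacent vertices share a color.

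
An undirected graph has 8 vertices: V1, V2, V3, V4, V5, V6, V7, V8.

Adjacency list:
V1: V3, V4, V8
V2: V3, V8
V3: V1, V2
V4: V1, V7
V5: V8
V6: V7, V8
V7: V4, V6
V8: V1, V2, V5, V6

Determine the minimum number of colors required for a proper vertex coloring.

3

The cycle V6-V8-V1-V4-V7-V6 has odd length 5, so it cannot be 2-colored; at least 3 colors are needed.
3 colors suffice: color 1 → {V3, V4, V8}; color 2 → {V1, V2, V5, V7}; color 3 → {V6}. No two adjacent vertices share a color.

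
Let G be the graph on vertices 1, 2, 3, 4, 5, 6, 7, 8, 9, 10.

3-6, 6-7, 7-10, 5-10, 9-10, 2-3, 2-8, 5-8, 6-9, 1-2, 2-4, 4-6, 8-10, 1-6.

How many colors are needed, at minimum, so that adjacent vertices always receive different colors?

3

5, 8, 10 are mutually adjacent, so at least 3 colors are needed.
One proper 3-coloring: 1=blue, 2=red, 3=blue, 4=blue, 5=green, 6=red, 7=blue, 8=blue, 9=blue, 10=red. No two adjacent vertices share a color.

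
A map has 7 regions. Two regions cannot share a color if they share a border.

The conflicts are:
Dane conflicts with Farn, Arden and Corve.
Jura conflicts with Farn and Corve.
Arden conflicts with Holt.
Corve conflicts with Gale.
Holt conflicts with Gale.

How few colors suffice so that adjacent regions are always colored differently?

3

The cycle Corve-Dane-Arden-Holt-Gale-Corve has odd length 5, so it cannot be 2-colored; at least 3 colors are needed.
3 colors suffice: color 1 → {Dane, Jura, Holt}; color 2 → {Farn, Arden, Corve}; color 3 → {Gale}. Every pair that conflicts lands in different colors.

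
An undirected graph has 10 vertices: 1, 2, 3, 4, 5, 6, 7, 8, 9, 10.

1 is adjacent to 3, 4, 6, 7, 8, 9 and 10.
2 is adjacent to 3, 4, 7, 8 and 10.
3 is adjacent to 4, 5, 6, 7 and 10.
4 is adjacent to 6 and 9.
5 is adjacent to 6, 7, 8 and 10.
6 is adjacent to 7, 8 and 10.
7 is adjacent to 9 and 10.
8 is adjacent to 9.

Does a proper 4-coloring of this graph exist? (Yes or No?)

No

1, 3, 6, 7, 10 form a clique, so at least 5 colors are needed.
So 4 colors are not enough.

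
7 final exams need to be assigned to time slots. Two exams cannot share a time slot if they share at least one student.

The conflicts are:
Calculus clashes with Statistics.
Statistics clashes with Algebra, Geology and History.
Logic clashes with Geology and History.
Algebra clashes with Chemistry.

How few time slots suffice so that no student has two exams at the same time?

2

Statistics and Geology conflict, so at least 2 time slots are needed.
2 time slots suffice: time slot 1 → {Statistics, Logic, Chemistry}; time slot 2 → {Calculus, Algebra, Geology, History}. Every pair that conflicts lands in different time slots.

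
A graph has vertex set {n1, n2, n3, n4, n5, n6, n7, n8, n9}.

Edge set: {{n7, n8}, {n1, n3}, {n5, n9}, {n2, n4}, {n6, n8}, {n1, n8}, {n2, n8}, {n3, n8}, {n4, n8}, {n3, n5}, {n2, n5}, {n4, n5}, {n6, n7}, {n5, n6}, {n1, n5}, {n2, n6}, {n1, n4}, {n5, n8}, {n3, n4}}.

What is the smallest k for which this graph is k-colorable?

5

n1, n3, n4, n5, n8 are mutually adjacent (a clique of size 5), so at least 5 colors are needed.
A valid assignment using 5 colors: n1=4, n2=4, n3=5, n4=3, n5=1, n6=3, n7=1, n8=2, n9=2. No two adjacent vertices share a color.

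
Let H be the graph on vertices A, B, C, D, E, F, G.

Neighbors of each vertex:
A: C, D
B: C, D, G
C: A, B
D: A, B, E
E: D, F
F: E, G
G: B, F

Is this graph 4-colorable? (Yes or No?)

Yes

The chromatic number is 3. The cycle E-F-G-B-D-E has odd length 5, so it cannot be 2-colored; at least 3 colors are needed.
One proper 3-coloring: A=2, B=2, C=1, D=1, E=2, F=3, G=1.
Since 4 ≥ 3, a proper 4-coloring certainly exists.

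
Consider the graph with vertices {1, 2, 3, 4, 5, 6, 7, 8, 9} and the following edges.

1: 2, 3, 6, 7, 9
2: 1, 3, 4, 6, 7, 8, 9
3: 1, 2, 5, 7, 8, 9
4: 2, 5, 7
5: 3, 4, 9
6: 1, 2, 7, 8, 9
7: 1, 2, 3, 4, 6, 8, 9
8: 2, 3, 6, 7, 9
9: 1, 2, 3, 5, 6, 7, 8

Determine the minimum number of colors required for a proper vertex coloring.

5

1, 2, 3, 7, 9 are pairwise adjacent (a clique of size 5), so at least 5 colors are needed.
5 colors suffice: color red → {4, 9}; color blue → {5, 7}; color green → {2}; color yellow → {3, 6}; color purple → {1, 8}. Each edge has distinct colors on its endpoints.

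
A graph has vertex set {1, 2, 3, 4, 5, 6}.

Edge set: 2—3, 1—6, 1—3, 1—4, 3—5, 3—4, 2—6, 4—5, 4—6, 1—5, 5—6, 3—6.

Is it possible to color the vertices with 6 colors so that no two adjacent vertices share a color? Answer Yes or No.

Yes

The chromatic number is 5. 1, 3, 4, 5, 6 are pairwise adjacent (a clique of size 5), so at least 5 colors are needed.
5 colors suffice: color a → {6}; color b → {3}; color c → {2, 4}; color d → {1}; color e → {5}.
Since 6 ≥ 5, a proper 6-coloring certainly exists.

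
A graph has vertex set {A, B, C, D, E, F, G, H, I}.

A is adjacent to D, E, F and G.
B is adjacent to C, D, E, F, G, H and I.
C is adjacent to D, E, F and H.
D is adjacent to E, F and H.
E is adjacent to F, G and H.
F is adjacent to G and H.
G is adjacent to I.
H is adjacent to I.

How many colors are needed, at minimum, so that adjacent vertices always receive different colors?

6

B, C, D, E, F, H are mutually adjacent (a clique of size 6), so at least 6 colors are needed.
One proper 6-coloring: A=1, B=1, C=6, D=4, E=2, F=3, G=4, H=5, I=2. Each edge has distinct colors on its endpoints.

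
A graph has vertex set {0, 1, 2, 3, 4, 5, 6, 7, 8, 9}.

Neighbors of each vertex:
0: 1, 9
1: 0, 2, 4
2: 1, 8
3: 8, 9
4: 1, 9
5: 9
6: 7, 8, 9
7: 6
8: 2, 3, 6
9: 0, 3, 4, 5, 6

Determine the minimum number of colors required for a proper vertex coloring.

6 and 8 are adjacent, so at least 2 colors are needed.
2 colors suffice: color a → {1, 7, 8, 9}; color b → {0, 2, 3, 4, 5, 6}. Every edge joins two different colors.

2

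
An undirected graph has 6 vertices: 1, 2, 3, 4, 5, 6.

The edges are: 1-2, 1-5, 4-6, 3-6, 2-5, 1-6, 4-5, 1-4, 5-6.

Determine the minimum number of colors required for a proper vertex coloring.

4

1, 4, 5, 6 form a clique, so at least 4 colors are needed.
A valid assignment using 4 colors: 1=blue, 2=green, 3=red, 4=yellow, 5=red, 6=green. Each edge has distinct colors on its endpoints.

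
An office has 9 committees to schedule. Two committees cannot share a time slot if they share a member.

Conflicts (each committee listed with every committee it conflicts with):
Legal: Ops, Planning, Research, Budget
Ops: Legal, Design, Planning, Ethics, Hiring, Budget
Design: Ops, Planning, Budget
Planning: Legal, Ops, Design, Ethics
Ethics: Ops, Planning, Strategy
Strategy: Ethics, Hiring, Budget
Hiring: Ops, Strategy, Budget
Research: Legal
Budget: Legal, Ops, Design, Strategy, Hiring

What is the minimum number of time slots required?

3

Ops, Hiring, Budget pairwise conflict, so at least 3 time slots are needed.
3 time slots suffice: time slot 1 → {Ops, Strategy, Research}; time slot 2 → {Planning, Budget}; time slot 3 → {Legal, Design, Ethics, Hiring}. No two conflicting committees share a time slot.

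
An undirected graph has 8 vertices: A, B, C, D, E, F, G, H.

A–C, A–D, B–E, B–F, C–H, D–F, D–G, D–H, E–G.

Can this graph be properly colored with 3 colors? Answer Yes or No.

Yes

The chromatic number is 3. The cycle E-G-D-F-B-E has odd length 5, so it cannot be 2-colored; at least 3 colors are needed.
3 colors suffice: A=2, B=3, C=1, D=1, E=1, F=2, G=2, H=2.
That is already a proper 3-coloring.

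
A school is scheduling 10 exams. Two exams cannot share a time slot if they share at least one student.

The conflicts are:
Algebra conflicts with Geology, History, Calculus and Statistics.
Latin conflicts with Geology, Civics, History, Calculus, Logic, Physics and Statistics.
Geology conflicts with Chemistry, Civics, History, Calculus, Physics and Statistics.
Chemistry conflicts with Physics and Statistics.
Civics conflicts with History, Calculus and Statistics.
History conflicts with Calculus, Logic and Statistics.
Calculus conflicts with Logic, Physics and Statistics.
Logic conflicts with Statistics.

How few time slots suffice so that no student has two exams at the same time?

Latin, Geology, Civics, History, Calculus, Statistics are mutually in conflict, so at least 6 time slots are needed.
6 time slots suffice: time slot 1 → {Physics, Statistics}; time slot 2 → {Geology, Logic}; time slot 3 → {Chemistry, Calculus}; time slot 4 → {Algebra, Latin}; time slot 5 → {History}; time slot 6 → {Civics}. Each listed conflict is separated.

6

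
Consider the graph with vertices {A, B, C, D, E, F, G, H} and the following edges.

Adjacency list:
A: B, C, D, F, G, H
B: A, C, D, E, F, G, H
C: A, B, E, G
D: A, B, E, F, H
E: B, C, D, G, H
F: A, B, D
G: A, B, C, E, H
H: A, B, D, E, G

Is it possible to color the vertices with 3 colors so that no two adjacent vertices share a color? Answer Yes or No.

A, B, D, F are mutually adjacent (a clique of size 4), so at least 4 colors are needed.
So 3 colors are not enough.

No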